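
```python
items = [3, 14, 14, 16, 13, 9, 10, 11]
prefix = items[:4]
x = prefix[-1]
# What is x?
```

items has length 8. The slice items[:4] selects indices [0, 1, 2, 3] (0->3, 1->14, 2->14, 3->16), giving [3, 14, 14, 16]. So prefix = [3, 14, 14, 16]. Then prefix[-1] = 16.

16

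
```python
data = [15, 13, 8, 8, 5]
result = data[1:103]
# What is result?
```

data has length 5. The slice data[1:103] selects indices [1, 2, 3, 4] (1->13, 2->8, 3->8, 4->5), giving [13, 8, 8, 5].

[13, 8, 8, 5]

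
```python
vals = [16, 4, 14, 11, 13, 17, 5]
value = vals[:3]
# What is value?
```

vals has length 7. The slice vals[:3] selects indices [0, 1, 2] (0->16, 1->4, 2->14), giving [16, 4, 14].

[16, 4, 14]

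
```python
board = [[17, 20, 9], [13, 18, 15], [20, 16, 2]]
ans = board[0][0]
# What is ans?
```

board[0] = [17, 20, 9]. Taking column 0 of that row yields 17.

17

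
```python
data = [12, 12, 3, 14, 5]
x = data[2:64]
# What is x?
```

data has length 5. The slice data[2:64] selects indices [2, 3, 4] (2->3, 3->14, 4->5), giving [3, 14, 5].

[3, 14, 5]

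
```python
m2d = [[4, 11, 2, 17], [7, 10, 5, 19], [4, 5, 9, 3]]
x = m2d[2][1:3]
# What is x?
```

m2d[2] = [4, 5, 9, 3]. m2d[2] has length 4. The slice m2d[2][1:3] selects indices [1, 2] (1->5, 2->9), giving [5, 9].

[5, 9]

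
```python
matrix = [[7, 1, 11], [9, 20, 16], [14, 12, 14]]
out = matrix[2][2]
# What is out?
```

matrix[2] = [14, 12, 14]. Taking column 2 of that row yields 14.

14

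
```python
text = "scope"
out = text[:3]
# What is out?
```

text has length 5. The slice text[:3] selects indices [0, 1, 2] (0->'s', 1->'c', 2->'o'), giving 'sco'.

'sco'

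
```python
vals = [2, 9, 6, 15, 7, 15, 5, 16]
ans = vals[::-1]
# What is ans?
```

vals has length 8. The slice vals[::-1] selects indices [7, 6, 5, 4, 3, 2, 1, 0] (7->16, 6->5, 5->15, 4->7, 3->15, 2->6, 1->9, 0->2), giving [16, 5, 15, 7, 15, 6, 9, 2].

[16, 5, 15, 7, 15, 6, 9, 2]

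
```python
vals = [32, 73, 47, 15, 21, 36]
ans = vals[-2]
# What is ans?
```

vals has length 6. Negative index -2 maps to positive index 6 + (-2) = 4. vals[4] = 21.

21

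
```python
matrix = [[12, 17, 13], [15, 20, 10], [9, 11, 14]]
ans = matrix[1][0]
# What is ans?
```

matrix[1] = [15, 20, 10]. Taking column 0 of that row yields 15.

15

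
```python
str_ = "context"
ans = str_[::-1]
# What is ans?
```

str_ has length 7. The slice str_[::-1] selects indices [6, 5, 4, 3, 2, 1, 0] (6->'t', 5->'x', 4->'e', 3->'t', 2->'n', 1->'o', 0->'c'), giving 'txetnoc'.

'txetnoc'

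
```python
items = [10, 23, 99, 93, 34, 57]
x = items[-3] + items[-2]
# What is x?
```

items has length 6. Negative index -3 maps to positive index 6 + (-3) = 3. items[3] = 93.
items has length 6. Negative index -2 maps to positive index 6 + (-2) = 4. items[4] = 34.
Sum: 93 + 34 = 127.

127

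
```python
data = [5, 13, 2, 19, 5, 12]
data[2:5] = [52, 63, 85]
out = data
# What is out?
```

data starts as [5, 13, 2, 19, 5, 12] (length 6). The slice data[2:5] covers indices [2, 3, 4] with values [2, 19, 5]. Replacing that slice with [52, 63, 85] (same length) produces [5, 13, 52, 63, 85, 12].

[5, 13, 52, 63, 85, 12]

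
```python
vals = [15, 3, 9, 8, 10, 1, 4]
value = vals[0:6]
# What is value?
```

vals has length 7. The slice vals[0:6] selects indices [0, 1, 2, 3, 4, 5] (0->15, 1->3, 2->9, 3->8, 4->10, 5->1), giving [15, 3, 9, 8, 10, 1].

[15, 3, 9, 8, 10, 1]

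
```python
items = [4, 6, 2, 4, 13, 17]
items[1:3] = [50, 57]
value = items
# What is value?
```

items starts as [4, 6, 2, 4, 13, 17] (length 6). The slice items[1:3] covers indices [1, 2] with values [6, 2]. Replacing that slice with [50, 57] (same length) produces [4, 50, 57, 4, 13, 17].

[4, 50, 57, 4, 13, 17]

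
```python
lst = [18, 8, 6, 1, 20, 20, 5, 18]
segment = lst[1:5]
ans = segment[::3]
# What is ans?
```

lst has length 8. The slice lst[1:5] selects indices [1, 2, 3, 4] (1->8, 2->6, 3->1, 4->20), giving [8, 6, 1, 20]. So segment = [8, 6, 1, 20]. segment has length 4. The slice segment[::3] selects indices [0, 3] (0->8, 3->20), giving [8, 20].

[8, 20]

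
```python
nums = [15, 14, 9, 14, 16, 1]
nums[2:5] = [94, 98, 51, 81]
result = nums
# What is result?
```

nums starts as [15, 14, 9, 14, 16, 1] (length 6). The slice nums[2:5] covers indices [2, 3, 4] with values [9, 14, 16]. Replacing that slice with [94, 98, 51, 81] (different length) produces [15, 14, 94, 98, 51, 81, 1].

[15, 14, 94, 98, 51, 81, 1]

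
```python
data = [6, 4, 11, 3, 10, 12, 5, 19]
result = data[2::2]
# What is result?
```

data has length 8. The slice data[2::2] selects indices [2, 4, 6] (2->11, 4->10, 6->5), giving [11, 10, 5].

[11, 10, 5]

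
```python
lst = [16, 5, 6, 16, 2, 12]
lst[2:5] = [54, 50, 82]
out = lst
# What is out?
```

lst starts as [16, 5, 6, 16, 2, 12] (length 6). The slice lst[2:5] covers indices [2, 3, 4] with values [6, 16, 2]. Replacing that slice with [54, 50, 82] (same length) produces [16, 5, 54, 50, 82, 12].

[16, 5, 54, 50, 82, 12]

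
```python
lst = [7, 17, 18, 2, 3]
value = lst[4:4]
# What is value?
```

lst has length 5. The slice lst[4:4] resolves to an empty index range, so the result is [].

[]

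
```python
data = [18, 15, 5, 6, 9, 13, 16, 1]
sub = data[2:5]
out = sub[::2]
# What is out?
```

data has length 8. The slice data[2:5] selects indices [2, 3, 4] (2->5, 3->6, 4->9), giving [5, 6, 9]. So sub = [5, 6, 9]. sub has length 3. The slice sub[::2] selects indices [0, 2] (0->5, 2->9), giving [5, 9].

[5, 9]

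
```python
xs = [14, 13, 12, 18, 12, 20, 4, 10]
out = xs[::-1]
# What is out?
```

xs has length 8. The slice xs[::-1] selects indices [7, 6, 5, 4, 3, 2, 1, 0] (7->10, 6->4, 5->20, 4->12, 3->18, 2->12, 1->13, 0->14), giving [10, 4, 20, 12, 18, 12, 13, 14].

[10, 4, 20, 12, 18, 12, 13, 14]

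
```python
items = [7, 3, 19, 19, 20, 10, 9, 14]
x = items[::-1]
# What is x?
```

items has length 8. The slice items[::-1] selects indices [7, 6, 5, 4, 3, 2, 1, 0] (7->14, 6->9, 5->10, 4->20, 3->19, 2->19, 1->3, 0->7), giving [14, 9, 10, 20, 19, 19, 3, 7].

[14, 9, 10, 20, 19, 19, 3, 7]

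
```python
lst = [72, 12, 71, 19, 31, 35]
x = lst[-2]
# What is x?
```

lst has length 6. Negative index -2 maps to positive index 6 + (-2) = 4. lst[4] = 31.

31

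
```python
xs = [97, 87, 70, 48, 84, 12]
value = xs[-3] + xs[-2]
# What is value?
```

xs has length 6. Negative index -3 maps to positive index 6 + (-3) = 3. xs[3] = 48.
xs has length 6. Negative index -2 maps to positive index 6 + (-2) = 4. xs[4] = 84.
Sum: 48 + 84 = 132.

132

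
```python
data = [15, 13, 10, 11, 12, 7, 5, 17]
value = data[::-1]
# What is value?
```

data has length 8. The slice data[::-1] selects indices [7, 6, 5, 4, 3, 2, 1, 0] (7->17, 6->5, 5->7, 4->12, 3->11, 2->10, 1->13, 0->15), giving [17, 5, 7, 12, 11, 10, 13, 15].

[17, 5, 7, 12, 11, 10, 13, 15]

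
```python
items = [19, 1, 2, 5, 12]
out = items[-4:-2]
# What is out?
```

items has length 5. The slice items[-4:-2] selects indices [1, 2] (1->1, 2->2), giving [1, 2].

[1, 2]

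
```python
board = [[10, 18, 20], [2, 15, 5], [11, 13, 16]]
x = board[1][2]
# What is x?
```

board[1] = [2, 15, 5]. Taking column 2 of that row yields 5.

5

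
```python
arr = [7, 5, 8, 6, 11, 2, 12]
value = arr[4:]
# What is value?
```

arr has length 7. The slice arr[4:] selects indices [4, 5, 6] (4->11, 5->2, 6->12), giving [11, 2, 12].

[11, 2, 12]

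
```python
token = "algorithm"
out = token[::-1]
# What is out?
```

token has length 9. The slice token[::-1] selects indices [8, 7, 6, 5, 4, 3, 2, 1, 0] (8->'m', 7->'h', 6->'t', 5->'i', 4->'r', 3->'o', 2->'g', 1->'l', 0->'a'), giving 'mhtirogla'.

'mhtirogla'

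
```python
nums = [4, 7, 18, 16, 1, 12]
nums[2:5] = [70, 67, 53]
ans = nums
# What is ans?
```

nums starts as [4, 7, 18, 16, 1, 12] (length 6). The slice nums[2:5] covers indices [2, 3, 4] with values [18, 16, 1]. Replacing that slice with [70, 67, 53] (same length) produces [4, 7, 70, 67, 53, 12].

[4, 7, 70, 67, 53, 12]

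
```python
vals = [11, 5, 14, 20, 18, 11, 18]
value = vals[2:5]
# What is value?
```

vals has length 7. The slice vals[2:5] selects indices [2, 3, 4] (2->14, 3->20, 4->18), giving [14, 20, 18].

[14, 20, 18]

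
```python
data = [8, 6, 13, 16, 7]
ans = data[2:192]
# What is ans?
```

data has length 5. The slice data[2:192] selects indices [2, 3, 4] (2->13, 3->16, 4->7), giving [13, 16, 7].

[13, 16, 7]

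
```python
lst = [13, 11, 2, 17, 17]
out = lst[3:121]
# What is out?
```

lst has length 5. The slice lst[3:121] selects indices [3, 4] (3->17, 4->17), giving [17, 17].

[17, 17]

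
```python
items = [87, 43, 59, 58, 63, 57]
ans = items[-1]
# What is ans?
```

items has length 6. Negative index -1 maps to positive index 6 + (-1) = 5. items[5] = 57.

57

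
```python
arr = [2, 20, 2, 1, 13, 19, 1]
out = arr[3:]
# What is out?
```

arr has length 7. The slice arr[3:] selects indices [3, 4, 5, 6] (3->1, 4->13, 5->19, 6->1), giving [1, 13, 19, 1].

[1, 13, 19, 1]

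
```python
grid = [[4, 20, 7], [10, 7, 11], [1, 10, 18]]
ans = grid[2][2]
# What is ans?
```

grid[2] = [1, 10, 18]. Taking column 2 of that row yields 18.

18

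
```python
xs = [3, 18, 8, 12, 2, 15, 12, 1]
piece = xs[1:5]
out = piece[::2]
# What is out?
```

xs has length 8. The slice xs[1:5] selects indices [1, 2, 3, 4] (1->18, 2->8, 3->12, 4->2), giving [18, 8, 12, 2]. So piece = [18, 8, 12, 2]. piece has length 4. The slice piece[::2] selects indices [0, 2] (0->18, 2->12), giving [18, 12].

[18, 12]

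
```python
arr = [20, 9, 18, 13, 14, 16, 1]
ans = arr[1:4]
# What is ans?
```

arr has length 7. The slice arr[1:4] selects indices [1, 2, 3] (1->9, 2->18, 3->13), giving [9, 18, 13].

[9, 18, 13]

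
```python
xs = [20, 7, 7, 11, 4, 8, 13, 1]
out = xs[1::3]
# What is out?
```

xs has length 8. The slice xs[1::3] selects indices [1, 4, 7] (1->7, 4->4, 7->1), giving [7, 4, 1].

[7, 4, 1]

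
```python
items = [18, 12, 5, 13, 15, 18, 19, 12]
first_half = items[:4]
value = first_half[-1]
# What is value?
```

items has length 8. The slice items[:4] selects indices [0, 1, 2, 3] (0->18, 1->12, 2->5, 3->13), giving [18, 12, 5, 13]. So first_half = [18, 12, 5, 13]. Then first_half[-1] = 13.

13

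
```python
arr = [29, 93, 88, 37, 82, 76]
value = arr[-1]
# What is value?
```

arr has length 6. Negative index -1 maps to positive index 6 + (-1) = 5. arr[5] = 76.

76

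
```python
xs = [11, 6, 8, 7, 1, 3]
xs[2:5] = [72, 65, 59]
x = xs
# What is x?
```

xs starts as [11, 6, 8, 7, 1, 3] (length 6). The slice xs[2:5] covers indices [2, 3, 4] with values [8, 7, 1]. Replacing that slice with [72, 65, 59] (same length) produces [11, 6, 72, 65, 59, 3].

[11, 6, 72, 65, 59, 3]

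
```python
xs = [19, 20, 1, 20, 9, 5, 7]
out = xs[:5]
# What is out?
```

xs has length 7. The slice xs[:5] selects indices [0, 1, 2, 3, 4] (0->19, 1->20, 2->1, 3->20, 4->9), giving [19, 20, 1, 20, 9].

[19, 20, 1, 20, 9]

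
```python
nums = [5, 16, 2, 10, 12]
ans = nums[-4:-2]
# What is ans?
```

nums has length 5. The slice nums[-4:-2] selects indices [1, 2] (1->16, 2->2), giving [16, 2].

[16, 2]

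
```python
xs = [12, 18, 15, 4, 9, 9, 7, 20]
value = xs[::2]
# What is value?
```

xs has length 8. The slice xs[::2] selects indices [0, 2, 4, 6] (0->12, 2->15, 4->9, 6->7), giving [12, 15, 9, 7].

[12, 15, 9, 7]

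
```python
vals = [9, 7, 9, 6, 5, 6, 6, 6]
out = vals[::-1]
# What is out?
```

vals has length 8. The slice vals[::-1] selects indices [7, 6, 5, 4, 3, 2, 1, 0] (7->6, 6->6, 5->6, 4->5, 3->6, 2->9, 1->7, 0->9), giving [6, 6, 6, 5, 6, 9, 7, 9].

[6, 6, 6, 5, 6, 9, 7, 9]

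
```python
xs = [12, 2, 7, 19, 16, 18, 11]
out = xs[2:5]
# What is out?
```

xs has length 7. The slice xs[2:5] selects indices [2, 3, 4] (2->7, 3->19, 4->16), giving [7, 19, 16].

[7, 19, 16]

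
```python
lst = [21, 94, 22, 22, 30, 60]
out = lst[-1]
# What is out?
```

lst has length 6. Negative index -1 maps to positive index 6 + (-1) = 5. lst[5] = 60.

60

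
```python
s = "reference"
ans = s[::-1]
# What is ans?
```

s has length 9. The slice s[::-1] selects indices [8, 7, 6, 5, 4, 3, 2, 1, 0] (8->'e', 7->'c', 6->'n', 5->'e', 4->'r', 3->'e', 2->'f', 1->'e', 0->'r'), giving 'ecnerefer'.

'ecnerefer'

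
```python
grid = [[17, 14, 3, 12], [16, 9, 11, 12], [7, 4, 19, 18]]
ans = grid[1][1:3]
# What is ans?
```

grid[1] = [16, 9, 11, 12]. grid[1] has length 4. The slice grid[1][1:3] selects indices [1, 2] (1->9, 2->11), giving [9, 11].

[9, 11]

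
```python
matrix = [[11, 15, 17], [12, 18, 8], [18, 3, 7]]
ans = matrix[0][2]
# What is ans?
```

matrix[0] = [11, 15, 17]. Taking column 2 of that row yields 17.

17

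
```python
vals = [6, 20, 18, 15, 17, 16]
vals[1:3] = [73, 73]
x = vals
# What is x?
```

vals starts as [6, 20, 18, 15, 17, 16] (length 6). The slice vals[1:3] covers indices [1, 2] with values [20, 18]. Replacing that slice with [73, 73] (same length) produces [6, 73, 73, 15, 17, 16].

[6, 73, 73, 15, 17, 16]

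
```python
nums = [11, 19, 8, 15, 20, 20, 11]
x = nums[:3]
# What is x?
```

nums has length 7. The slice nums[:3] selects indices [0, 1, 2] (0->11, 1->19, 2->8), giving [11, 19, 8].

[11, 19, 8]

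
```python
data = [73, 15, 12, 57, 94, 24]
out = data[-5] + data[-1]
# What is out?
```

data has length 6. Negative index -5 maps to positive index 6 + (-5) = 1. data[1] = 15.
data has length 6. Negative index -1 maps to positive index 6 + (-1) = 5. data[5] = 24.
Sum: 15 + 24 = 39.

39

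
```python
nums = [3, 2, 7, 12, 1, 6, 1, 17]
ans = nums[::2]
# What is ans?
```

nums has length 8. The slice nums[::2] selects indices [0, 2, 4, 6] (0->3, 2->7, 4->1, 6->1), giving [3, 7, 1, 1].

[3, 7, 1, 1]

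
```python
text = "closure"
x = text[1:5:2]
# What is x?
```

text has length 7. The slice text[1:5:2] selects indices [1, 3] (1->'l', 3->'s'), giving 'ls'.

'ls'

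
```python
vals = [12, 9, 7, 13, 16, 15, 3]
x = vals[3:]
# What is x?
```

vals has length 7. The slice vals[3:] selects indices [3, 4, 5, 6] (3->13, 4->16, 5->15, 6->3), giving [13, 16, 15, 3].

[13, 16, 15, 3]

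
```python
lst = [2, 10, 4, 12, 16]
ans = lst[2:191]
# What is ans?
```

lst has length 5. The slice lst[2:191] selects indices [2, 3, 4] (2->4, 3->12, 4->16), giving [4, 12, 16].

[4, 12, 16]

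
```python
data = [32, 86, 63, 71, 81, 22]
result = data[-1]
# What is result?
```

data has length 6. Negative index -1 maps to positive index 6 + (-1) = 5. data[5] = 22.

22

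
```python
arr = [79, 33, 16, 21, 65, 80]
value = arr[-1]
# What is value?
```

arr has length 6. Negative index -1 maps to positive index 6 + (-1) = 5. arr[5] = 80.

80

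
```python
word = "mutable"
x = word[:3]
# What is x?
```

word has length 7. The slice word[:3] selects indices [0, 1, 2] (0->'m', 1->'u', 2->'t'), giving 'mut'.

'mut'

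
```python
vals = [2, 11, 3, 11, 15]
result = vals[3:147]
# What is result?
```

vals has length 5. The slice vals[3:147] selects indices [3, 4] (3->11, 4->15), giving [11, 15].

[11, 15]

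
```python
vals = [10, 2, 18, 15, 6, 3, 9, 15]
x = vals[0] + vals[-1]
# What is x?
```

vals has length 8. vals[0] = 10.
vals has length 8. Negative index -1 maps to positive index 8 + (-1) = 7. vals[7] = 15.
Sum: 10 + 15 = 25.

25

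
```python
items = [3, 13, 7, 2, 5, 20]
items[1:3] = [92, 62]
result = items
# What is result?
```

items starts as [3, 13, 7, 2, 5, 20] (length 6). The slice items[1:3] covers indices [1, 2] with values [13, 7]. Replacing that slice with [92, 62] (same length) produces [3, 92, 62, 2, 5, 20].

[3, 92, 62, 2, 5, 20]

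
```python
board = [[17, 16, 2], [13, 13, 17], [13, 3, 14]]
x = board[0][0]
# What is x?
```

board[0] = [17, 16, 2]. Taking column 0 of that row yields 17.

17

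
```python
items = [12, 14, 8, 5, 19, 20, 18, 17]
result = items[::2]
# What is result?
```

items has length 8. The slice items[::2] selects indices [0, 2, 4, 6] (0->12, 2->8, 4->19, 6->18), giving [12, 8, 19, 18].

[12, 8, 19, 18]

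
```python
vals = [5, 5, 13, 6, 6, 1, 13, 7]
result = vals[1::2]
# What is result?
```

vals has length 8. The slice vals[1::2] selects indices [1, 3, 5, 7] (1->5, 3->6, 5->1, 7->7), giving [5, 6, 1, 7].

[5, 6, 1, 7]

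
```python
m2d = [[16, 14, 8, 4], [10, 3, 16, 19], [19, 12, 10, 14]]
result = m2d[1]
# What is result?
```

m2d has 3 rows. Row 1 is [10, 3, 16, 19].

[10, 3, 16, 19]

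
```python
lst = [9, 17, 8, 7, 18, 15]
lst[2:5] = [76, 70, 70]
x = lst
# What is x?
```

lst starts as [9, 17, 8, 7, 18, 15] (length 6). The slice lst[2:5] covers indices [2, 3, 4] with values [8, 7, 18]. Replacing that slice with [76, 70, 70] (same length) produces [9, 17, 76, 70, 70, 15].

[9, 17, 76, 70, 70, 15]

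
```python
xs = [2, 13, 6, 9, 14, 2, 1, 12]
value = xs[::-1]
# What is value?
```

xs has length 8. The slice xs[::-1] selects indices [7, 6, 5, 4, 3, 2, 1, 0] (7->12, 6->1, 5->2, 4->14, 3->9, 2->6, 1->13, 0->2), giving [12, 1, 2, 14, 9, 6, 13, 2].

[12, 1, 2, 14, 9, 6, 13, 2]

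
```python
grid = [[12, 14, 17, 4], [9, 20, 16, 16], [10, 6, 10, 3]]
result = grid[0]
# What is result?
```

grid has 3 rows. Row 0 is [12, 14, 17, 4].

[12, 14, 17, 4]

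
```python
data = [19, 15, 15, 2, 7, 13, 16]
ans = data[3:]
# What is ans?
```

data has length 7. The slice data[3:] selects indices [3, 4, 5, 6] (3->2, 4->7, 5->13, 6->16), giving [2, 7, 13, 16].

[2, 7, 13, 16]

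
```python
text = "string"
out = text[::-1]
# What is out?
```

text has length 6. The slice text[::-1] selects indices [5, 4, 3, 2, 1, 0] (5->'g', 4->'n', 3->'i', 2->'r', 1->'t', 0->'s'), giving 'gnirts'.

'gnirts'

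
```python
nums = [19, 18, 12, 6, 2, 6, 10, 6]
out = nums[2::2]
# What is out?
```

nums has length 8. The slice nums[2::2] selects indices [2, 4, 6] (2->12, 4->2, 6->10), giving [12, 2, 10].

[12, 2, 10]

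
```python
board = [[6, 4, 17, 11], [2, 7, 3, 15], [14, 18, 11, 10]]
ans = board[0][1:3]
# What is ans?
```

board[0] = [6, 4, 17, 11]. board[0] has length 4. The slice board[0][1:3] selects indices [1, 2] (1->4, 2->17), giving [4, 17].

[4, 17]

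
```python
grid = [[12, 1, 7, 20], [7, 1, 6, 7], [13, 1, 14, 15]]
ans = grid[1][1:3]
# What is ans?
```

grid[1] = [7, 1, 6, 7]. grid[1] has length 4. The slice grid[1][1:3] selects indices [1, 2] (1->1, 2->6), giving [1, 6].

[1, 6]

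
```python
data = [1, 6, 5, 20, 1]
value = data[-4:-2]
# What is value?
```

data has length 5. The slice data[-4:-2] selects indices [1, 2] (1->6, 2->5), giving [6, 5].

[6, 5]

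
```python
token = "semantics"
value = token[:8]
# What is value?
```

token has length 9. The slice token[:8] selects indices [0, 1, 2, 3, 4, 5, 6, 7] (0->'s', 1->'e', 2->'m', 3->'a', 4->'n', 5->'t', 6->'i', 7->'c'), giving 'semantic'.

'semantic'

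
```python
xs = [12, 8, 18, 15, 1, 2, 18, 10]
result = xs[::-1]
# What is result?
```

xs has length 8. The slice xs[::-1] selects indices [7, 6, 5, 4, 3, 2, 1, 0] (7->10, 6->18, 5->2, 4->1, 3->15, 2->18, 1->8, 0->12), giving [10, 18, 2, 1, 15, 18, 8, 12].

[10, 18, 2, 1, 15, 18, 8, 12]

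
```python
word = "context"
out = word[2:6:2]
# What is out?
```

word has length 7. The slice word[2:6:2] selects indices [2, 4] (2->'n', 4->'e'), giving 'ne'.

'ne'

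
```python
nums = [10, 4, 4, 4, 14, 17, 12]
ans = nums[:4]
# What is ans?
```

nums has length 7. The slice nums[:4] selects indices [0, 1, 2, 3] (0->10, 1->4, 2->4, 3->4), giving [10, 4, 4, 4].

[10, 4, 4, 4]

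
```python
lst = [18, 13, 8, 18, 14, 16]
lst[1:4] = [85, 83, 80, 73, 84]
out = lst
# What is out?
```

lst starts as [18, 13, 8, 18, 14, 16] (length 6). The slice lst[1:4] covers indices [1, 2, 3] with values [13, 8, 18]. Replacing that slice with [85, 83, 80, 73, 84] (different length) produces [18, 85, 83, 80, 73, 84, 14, 16].

[18, 85, 83, 80, 73, 84, 14, 16]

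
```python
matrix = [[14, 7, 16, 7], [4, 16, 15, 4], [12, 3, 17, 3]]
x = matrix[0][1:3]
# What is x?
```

matrix[0] = [14, 7, 16, 7]. matrix[0] has length 4. The slice matrix[0][1:3] selects indices [1, 2] (1->7, 2->16), giving [7, 16].

[7, 16]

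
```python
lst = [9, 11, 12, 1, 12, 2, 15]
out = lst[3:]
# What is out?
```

lst has length 7. The slice lst[3:] selects indices [3, 4, 5, 6] (3->1, 4->12, 5->2, 6->15), giving [1, 12, 2, 15].

[1, 12, 2, 15]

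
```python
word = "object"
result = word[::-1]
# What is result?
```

word has length 6. The slice word[::-1] selects indices [5, 4, 3, 2, 1, 0] (5->'t', 4->'c', 3->'e', 2->'j', 1->'b', 0->'o'), giving 'tcejbo'.

'tcejbo'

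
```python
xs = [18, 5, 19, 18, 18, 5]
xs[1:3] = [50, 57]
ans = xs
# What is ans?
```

xs starts as [18, 5, 19, 18, 18, 5] (length 6). The slice xs[1:3] covers indices [1, 2] with values [5, 19]. Replacing that slice with [50, 57] (same length) produces [18, 50, 57, 18, 18, 5].

[18, 50, 57, 18, 18, 5]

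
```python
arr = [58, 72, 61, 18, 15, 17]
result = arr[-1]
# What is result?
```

arr has length 6. Negative index -1 maps to positive index 6 + (-1) = 5. arr[5] = 17.

17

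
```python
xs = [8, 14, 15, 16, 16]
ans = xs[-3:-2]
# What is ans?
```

xs has length 5. The slice xs[-3:-2] selects indices [2] (2->15), giving [15].

[15]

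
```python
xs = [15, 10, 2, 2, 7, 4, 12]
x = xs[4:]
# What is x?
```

xs has length 7. The slice xs[4:] selects indices [4, 5, 6] (4->7, 5->4, 6->12), giving [7, 4, 12].

[7, 4, 12]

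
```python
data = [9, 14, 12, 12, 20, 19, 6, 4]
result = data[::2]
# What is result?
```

data has length 8. The slice data[::2] selects indices [0, 2, 4, 6] (0->9, 2->12, 4->20, 6->6), giving [9, 12, 20, 6].

[9, 12, 20, 6]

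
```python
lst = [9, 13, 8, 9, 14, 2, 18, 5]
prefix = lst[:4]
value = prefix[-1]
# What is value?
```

lst has length 8. The slice lst[:4] selects indices [0, 1, 2, 3] (0->9, 1->13, 2->8, 3->9), giving [9, 13, 8, 9]. So prefix = [9, 13, 8, 9]. Then prefix[-1] = 9.

9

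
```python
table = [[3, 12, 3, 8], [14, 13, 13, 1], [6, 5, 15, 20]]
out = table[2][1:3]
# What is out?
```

table[2] = [6, 5, 15, 20]. table[2] has length 4. The slice table[2][1:3] selects indices [1, 2] (1->5, 2->15), giving [5, 15].

[5, 15]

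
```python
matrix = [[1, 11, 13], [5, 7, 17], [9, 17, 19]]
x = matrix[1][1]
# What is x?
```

matrix[1] = [5, 7, 17]. Taking column 1 of that row yields 7.

7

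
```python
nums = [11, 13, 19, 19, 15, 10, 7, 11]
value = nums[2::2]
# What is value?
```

nums has length 8. The slice nums[2::2] selects indices [2, 4, 6] (2->19, 4->15, 6->7), giving [19, 15, 7].

[19, 15, 7]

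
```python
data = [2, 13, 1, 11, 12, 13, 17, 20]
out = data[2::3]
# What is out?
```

data has length 8. The slice data[2::3] selects indices [2, 5] (2->1, 5->13), giving [1, 13].

[1, 13]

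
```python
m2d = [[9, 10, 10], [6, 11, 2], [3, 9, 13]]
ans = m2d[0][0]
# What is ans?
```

m2d[0] = [9, 10, 10]. Taking column 0 of that row yields 9.

9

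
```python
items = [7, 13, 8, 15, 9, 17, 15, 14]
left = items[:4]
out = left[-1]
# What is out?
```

items has length 8. The slice items[:4] selects indices [0, 1, 2, 3] (0->7, 1->13, 2->8, 3->15), giving [7, 13, 8, 15]. So left = [7, 13, 8, 15]. Then left[-1] = 15.

15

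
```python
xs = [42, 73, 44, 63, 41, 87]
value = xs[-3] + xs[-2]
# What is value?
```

xs has length 6. Negative index -3 maps to positive index 6 + (-3) = 3. xs[3] = 63.
xs has length 6. Negative index -2 maps to positive index 6 + (-2) = 4. xs[4] = 41.
Sum: 63 + 41 = 104.

104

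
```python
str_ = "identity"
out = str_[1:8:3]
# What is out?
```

str_ has length 8. The slice str_[1:8:3] selects indices [1, 4, 7] (1->'d', 4->'t', 7->'y'), giving 'dty'.

'dty'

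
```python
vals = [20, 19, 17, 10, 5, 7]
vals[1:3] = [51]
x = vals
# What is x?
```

vals starts as [20, 19, 17, 10, 5, 7] (length 6). The slice vals[1:3] covers indices [1, 2] with values [19, 17]. Replacing that slice with [51] (different length) produces [20, 51, 10, 5, 7].

[20, 51, 10, 5, 7]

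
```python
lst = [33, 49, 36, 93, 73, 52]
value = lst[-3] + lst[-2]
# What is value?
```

lst has length 6. Negative index -3 maps to positive index 6 + (-3) = 3. lst[3] = 93.
lst has length 6. Negative index -2 maps to positive index 6 + (-2) = 4. lst[4] = 73.
Sum: 93 + 73 = 166.

166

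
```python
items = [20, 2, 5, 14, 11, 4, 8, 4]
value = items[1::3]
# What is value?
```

items has length 8. The slice items[1::3] selects indices [1, 4, 7] (1->2, 4->11, 7->4), giving [2, 11, 4].

[2, 11, 4]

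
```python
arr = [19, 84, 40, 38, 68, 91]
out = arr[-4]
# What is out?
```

arr has length 6. Negative index -4 maps to positive index 6 + (-4) = 2. arr[2] = 40.

40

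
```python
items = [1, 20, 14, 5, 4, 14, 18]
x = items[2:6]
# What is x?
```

items has length 7. The slice items[2:6] selects indices [2, 3, 4, 5] (2->14, 3->5, 4->4, 5->14), giving [14, 5, 4, 14].

[14, 5, 4, 14]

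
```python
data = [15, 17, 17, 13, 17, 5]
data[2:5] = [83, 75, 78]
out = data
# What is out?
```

data starts as [15, 17, 17, 13, 17, 5] (length 6). The slice data[2:5] covers indices [2, 3, 4] with values [17, 13, 17]. Replacing that slice with [83, 75, 78] (same length) produces [15, 17, 83, 75, 78, 5].

[15, 17, 83, 75, 78, 5]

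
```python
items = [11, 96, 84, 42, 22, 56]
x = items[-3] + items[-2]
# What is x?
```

items has length 6. Negative index -3 maps to positive index 6 + (-3) = 3. items[3] = 42.
items has length 6. Negative index -2 maps to positive index 6 + (-2) = 4. items[4] = 22.
Sum: 42 + 22 = 64.

64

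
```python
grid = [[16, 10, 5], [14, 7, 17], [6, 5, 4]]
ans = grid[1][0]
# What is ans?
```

grid[1] = [14, 7, 17]. Taking column 0 of that row yields 14.

14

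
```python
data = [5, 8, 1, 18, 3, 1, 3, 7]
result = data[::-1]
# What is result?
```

data has length 8. The slice data[::-1] selects indices [7, 6, 5, 4, 3, 2, 1, 0] (7->7, 6->3, 5->1, 4->3, 3->18, 2->1, 1->8, 0->5), giving [7, 3, 1, 3, 18, 1, 8, 5].

[7, 3, 1, 3, 18, 1, 8, 5]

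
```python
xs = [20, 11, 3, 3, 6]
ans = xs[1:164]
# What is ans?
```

xs has length 5. The slice xs[1:164] selects indices [1, 2, 3, 4] (1->11, 2->3, 3->3, 4->6), giving [11, 3, 3, 6].

[11, 3, 3, 6]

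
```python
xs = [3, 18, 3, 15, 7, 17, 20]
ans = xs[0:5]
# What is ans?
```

xs has length 7. The slice xs[0:5] selects indices [0, 1, 2, 3, 4] (0->3, 1->18, 2->3, 3->15, 4->7), giving [3, 18, 3, 15, 7].

[3, 18, 3, 15, 7]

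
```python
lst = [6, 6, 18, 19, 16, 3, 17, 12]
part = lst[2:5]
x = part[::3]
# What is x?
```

lst has length 8. The slice lst[2:5] selects indices [2, 3, 4] (2->18, 3->19, 4->16), giving [18, 19, 16]. So part = [18, 19, 16]. part has length 3. The slice part[::3] selects indices [0] (0->18), giving [18].

[18]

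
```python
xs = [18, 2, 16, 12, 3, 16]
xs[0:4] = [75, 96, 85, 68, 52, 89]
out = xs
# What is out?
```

xs starts as [18, 2, 16, 12, 3, 16] (length 6). The slice xs[0:4] covers indices [0, 1, 2, 3] with values [18, 2, 16, 12]. Replacing that slice with [75, 96, 85, 68, 52, 89] (different length) produces [75, 96, 85, 68, 52, 89, 3, 16].

[75, 96, 85, 68, 52, 89, 3, 16]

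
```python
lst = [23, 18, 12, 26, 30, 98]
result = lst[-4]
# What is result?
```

lst has length 6. Negative index -4 maps to positive index 6 + (-4) = 2. lst[2] = 12.

12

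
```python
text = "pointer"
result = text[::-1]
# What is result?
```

text has length 7. The slice text[::-1] selects indices [6, 5, 4, 3, 2, 1, 0] (6->'r', 5->'e', 4->'t', 3->'n', 2->'i', 1->'o', 0->'p'), giving 'retniop'.

'retniop'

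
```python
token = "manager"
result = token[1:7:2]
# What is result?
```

token has length 7. The slice token[1:7:2] selects indices [1, 3, 5] (1->'a', 3->'a', 5->'e'), giving 'aae'.

'aae'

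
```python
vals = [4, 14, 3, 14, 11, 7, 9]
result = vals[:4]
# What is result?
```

vals has length 7. The slice vals[:4] selects indices [0, 1, 2, 3] (0->4, 1->14, 2->3, 3->14), giving [4, 14, 3, 14].

[4, 14, 3, 14]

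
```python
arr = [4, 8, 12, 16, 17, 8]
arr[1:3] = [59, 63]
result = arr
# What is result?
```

arr starts as [4, 8, 12, 16, 17, 8] (length 6). The slice arr[1:3] covers indices [1, 2] with values [8, 12]. Replacing that slice with [59, 63] (same length) produces [4, 59, 63, 16, 17, 8].

[4, 59, 63, 16, 17, 8]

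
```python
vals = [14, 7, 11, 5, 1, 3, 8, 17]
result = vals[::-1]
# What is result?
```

vals has length 8. The slice vals[::-1] selects indices [7, 6, 5, 4, 3, 2, 1, 0] (7->17, 6->8, 5->3, 4->1, 3->5, 2->11, 1->7, 0->14), giving [17, 8, 3, 1, 5, 11, 7, 14].

[17, 8, 3, 1, 5, 11, 7, 14]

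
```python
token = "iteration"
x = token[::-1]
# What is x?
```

token has length 9. The slice token[::-1] selects indices [8, 7, 6, 5, 4, 3, 2, 1, 0] (8->'n', 7->'o', 6->'i', 5->'t', 4->'a', 3->'r', 2->'e', 1->'t', 0->'i'), giving 'noitareti'.

'noitareti'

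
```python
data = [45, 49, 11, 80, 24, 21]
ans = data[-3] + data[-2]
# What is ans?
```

data has length 6. Negative index -3 maps to positive index 6 + (-3) = 3. data[3] = 80.
data has length 6. Negative index -2 maps to positive index 6 + (-2) = 4. data[4] = 24.
Sum: 80 + 24 = 104.

104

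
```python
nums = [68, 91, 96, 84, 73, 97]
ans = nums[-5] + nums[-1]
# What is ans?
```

nums has length 6. Negative index -5 maps to positive index 6 + (-5) = 1. nums[1] = 91.
nums has length 6. Negative index -1 maps to positive index 6 + (-1) = 5. nums[5] = 97.
Sum: 91 + 97 = 188.

188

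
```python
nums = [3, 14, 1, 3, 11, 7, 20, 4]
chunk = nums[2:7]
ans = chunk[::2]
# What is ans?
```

nums has length 8. The slice nums[2:7] selects indices [2, 3, 4, 5, 6] (2->1, 3->3, 4->11, 5->7, 6->20), giving [1, 3, 11, 7, 20]. So chunk = [1, 3, 11, 7, 20]. chunk has length 5. The slice chunk[::2] selects indices [0, 2, 4] (0->1, 2->11, 4->20), giving [1, 11, 20].

[1, 11, 20]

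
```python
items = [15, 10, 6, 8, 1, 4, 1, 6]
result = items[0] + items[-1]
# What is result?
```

items has length 8. items[0] = 15.
items has length 8. Negative index -1 maps to positive index 8 + (-1) = 7. items[7] = 6.
Sum: 15 + 6 = 21.

21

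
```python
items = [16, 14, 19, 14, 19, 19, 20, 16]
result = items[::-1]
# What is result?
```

items has length 8. The slice items[::-1] selects indices [7, 6, 5, 4, 3, 2, 1, 0] (7->16, 6->20, 5->19, 4->19, 3->14, 2->19, 1->14, 0->16), giving [16, 20, 19, 19, 14, 19, 14, 16].

[16, 20, 19, 19, 14, 19, 14, 16]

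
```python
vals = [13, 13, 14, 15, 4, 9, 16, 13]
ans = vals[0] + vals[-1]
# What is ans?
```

vals has length 8. vals[0] = 13.
vals has length 8. Negative index -1 maps to positive index 8 + (-1) = 7. vals[7] = 13.
Sum: 13 + 13 = 26.

26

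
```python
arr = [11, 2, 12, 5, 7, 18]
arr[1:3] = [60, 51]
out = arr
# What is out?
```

arr starts as [11, 2, 12, 5, 7, 18] (length 6). The slice arr[1:3] covers indices [1, 2] with values [2, 12]. Replacing that slice with [60, 51] (same length) produces [11, 60, 51, 5, 7, 18].

[11, 60, 51, 5, 7, 18]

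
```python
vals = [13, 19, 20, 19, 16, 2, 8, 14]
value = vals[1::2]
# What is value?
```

vals has length 8. The slice vals[1::2] selects indices [1, 3, 5, 7] (1->19, 3->19, 5->2, 7->14), giving [19, 19, 2, 14].

[19, 19, 2, 14]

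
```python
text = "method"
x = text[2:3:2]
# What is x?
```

text has length 6. The slice text[2:3:2] selects indices [2] (2->'t'), giving 't'.

't'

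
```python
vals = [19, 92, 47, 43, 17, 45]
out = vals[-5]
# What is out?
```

vals has length 6. Negative index -5 maps to positive index 6 + (-5) = 1. vals[1] = 92.

92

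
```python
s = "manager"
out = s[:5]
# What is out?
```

s has length 7. The slice s[:5] selects indices [0, 1, 2, 3, 4] (0->'m', 1->'a', 2->'n', 3->'a', 4->'g'), giving 'manag'.

'manag'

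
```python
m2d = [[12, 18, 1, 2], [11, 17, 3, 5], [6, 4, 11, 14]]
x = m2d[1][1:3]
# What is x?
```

m2d[1] = [11, 17, 3, 5]. m2d[1] has length 4. The slice m2d[1][1:3] selects indices [1, 2] (1->17, 2->3), giving [17, 3].

[17, 3]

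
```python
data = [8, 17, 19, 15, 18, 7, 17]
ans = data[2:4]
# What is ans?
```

data has length 7. The slice data[2:4] selects indices [2, 3] (2->19, 3->15), giving [19, 15].

[19, 15]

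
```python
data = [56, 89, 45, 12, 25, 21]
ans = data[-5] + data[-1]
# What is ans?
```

data has length 6. Negative index -5 maps to positive index 6 + (-5) = 1. data[1] = 89.
data has length 6. Negative index -1 maps to positive index 6 + (-1) = 5. data[5] = 21.
Sum: 89 + 21 = 110.

110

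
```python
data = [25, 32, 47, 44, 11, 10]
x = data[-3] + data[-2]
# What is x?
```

data has length 6. Negative index -3 maps to positive index 6 + (-3) = 3. data[3] = 44.
data has length 6. Negative index -2 maps to positive index 6 + (-2) = 4. data[4] = 11.
Sum: 44 + 11 = 55.

55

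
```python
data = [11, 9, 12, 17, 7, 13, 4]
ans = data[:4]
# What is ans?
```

data has length 7. The slice data[:4] selects indices [0, 1, 2, 3] (0->11, 1->9, 2->12, 3->17), giving [11, 9, 12, 17].

[11, 9, 12, 17]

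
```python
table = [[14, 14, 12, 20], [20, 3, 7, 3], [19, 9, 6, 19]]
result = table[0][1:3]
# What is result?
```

table[0] = [14, 14, 12, 20]. table[0] has length 4. The slice table[0][1:3] selects indices [1, 2] (1->14, 2->12), giving [14, 12].

[14, 12]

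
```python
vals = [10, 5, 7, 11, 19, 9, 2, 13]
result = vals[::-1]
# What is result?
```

vals has length 8. The slice vals[::-1] selects indices [7, 6, 5, 4, 3, 2, 1, 0] (7->13, 6->2, 5->9, 4->19, 3->11, 2->7, 1->5, 0->10), giving [13, 2, 9, 19, 11, 7, 5, 10].

[13, 2, 9, 19, 11, 7, 5, 10]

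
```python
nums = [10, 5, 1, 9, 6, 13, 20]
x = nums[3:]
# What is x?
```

nums has length 7. The slice nums[3:] selects indices [3, 4, 5, 6] (3->9, 4->6, 5->13, 6->20), giving [9, 6, 13, 20].

[9, 6, 13, 20]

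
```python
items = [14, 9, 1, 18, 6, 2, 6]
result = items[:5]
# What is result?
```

items has length 7. The slice items[:5] selects indices [0, 1, 2, 3, 4] (0->14, 1->9, 2->1, 3->18, 4->6), giving [14, 9, 1, 18, 6].

[14, 9, 1, 18, 6]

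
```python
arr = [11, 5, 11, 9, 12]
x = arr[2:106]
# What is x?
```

arr has length 5. The slice arr[2:106] selects indices [2, 3, 4] (2->11, 3->9, 4->12), giving [11, 9, 12].

[11, 9, 12]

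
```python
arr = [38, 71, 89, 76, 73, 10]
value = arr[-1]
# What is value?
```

arr has length 6. Negative index -1 maps to positive index 6 + (-1) = 5. arr[5] = 10.

10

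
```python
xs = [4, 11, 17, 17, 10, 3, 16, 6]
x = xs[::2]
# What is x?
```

xs has length 8. The slice xs[::2] selects indices [0, 2, 4, 6] (0->4, 2->17, 4->10, 6->16), giving [4, 17, 10, 16].

[4, 17, 10, 16]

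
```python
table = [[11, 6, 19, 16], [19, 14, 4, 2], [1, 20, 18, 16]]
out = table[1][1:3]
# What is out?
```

table[1] = [19, 14, 4, 2]. table[1] has length 4. The slice table[1][1:3] selects indices [1, 2] (1->14, 2->4), giving [14, 4].

[14, 4]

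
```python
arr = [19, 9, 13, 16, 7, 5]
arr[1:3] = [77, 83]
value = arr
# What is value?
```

arr starts as [19, 9, 13, 16, 7, 5] (length 6). The slice arr[1:3] covers indices [1, 2] with values [9, 13]. Replacing that slice with [77, 83] (same length) produces [19, 77, 83, 16, 7, 5].

[19, 77, 83, 16, 7, 5]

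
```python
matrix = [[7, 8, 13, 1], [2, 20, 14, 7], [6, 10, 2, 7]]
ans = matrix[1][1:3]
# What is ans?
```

matrix[1] = [2, 20, 14, 7]. matrix[1] has length 4. The slice matrix[1][1:3] selects indices [1, 2] (1->20, 2->14), giving [20, 14].

[20, 14]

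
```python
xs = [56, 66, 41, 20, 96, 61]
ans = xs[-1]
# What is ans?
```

xs has length 6. Negative index -1 maps to positive index 6 + (-1) = 5. xs[5] = 61.

61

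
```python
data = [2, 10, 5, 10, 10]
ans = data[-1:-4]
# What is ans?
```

data has length 5. The slice data[-1:-4] resolves to an empty index range, so the result is [].

[]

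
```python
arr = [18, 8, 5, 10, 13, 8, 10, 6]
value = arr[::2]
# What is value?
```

arr has length 8. The slice arr[::2] selects indices [0, 2, 4, 6] (0->18, 2->5, 4->13, 6->10), giving [18, 5, 13, 10].

[18, 5, 13, 10]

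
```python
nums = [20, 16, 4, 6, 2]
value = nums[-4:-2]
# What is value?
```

nums has length 5. The slice nums[-4:-2] selects indices [1, 2] (1->16, 2->4), giving [16, 4].

[16, 4]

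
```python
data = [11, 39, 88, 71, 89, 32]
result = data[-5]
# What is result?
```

data has length 6. Negative index -5 maps to positive index 6 + (-5) = 1. data[1] = 39.

39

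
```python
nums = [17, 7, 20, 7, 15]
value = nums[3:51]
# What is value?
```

nums has length 5. The slice nums[3:51] selects indices [3, 4] (3->7, 4->15), giving [7, 15].

[7, 15]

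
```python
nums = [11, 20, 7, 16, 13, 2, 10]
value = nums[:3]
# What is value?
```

nums has length 7. The slice nums[:3] selects indices [0, 1, 2] (0->11, 1->20, 2->7), giving [11, 20, 7].

[11, 20, 7]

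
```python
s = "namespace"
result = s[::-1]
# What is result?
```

s has length 9. The slice s[::-1] selects indices [8, 7, 6, 5, 4, 3, 2, 1, 0] (8->'e', 7->'c', 6->'a', 5->'p', 4->'s', 3->'e', 2->'m', 1->'a', 0->'n'), giving 'ecapseman'.

'ecapseman'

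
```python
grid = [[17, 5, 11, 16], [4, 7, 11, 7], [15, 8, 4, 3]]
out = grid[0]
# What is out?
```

grid has 3 rows. Row 0 is [17, 5, 11, 16].

[17, 5, 11, 16]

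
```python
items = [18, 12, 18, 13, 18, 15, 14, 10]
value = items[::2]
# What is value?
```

items has length 8. The slice items[::2] selects indices [0, 2, 4, 6] (0->18, 2->18, 4->18, 6->14), giving [18, 18, 18, 14].

[18, 18, 18, 14]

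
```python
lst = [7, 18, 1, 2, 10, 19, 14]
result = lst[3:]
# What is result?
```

lst has length 7. The slice lst[3:] selects indices [3, 4, 5, 6] (3->2, 4->10, 5->19, 6->14), giving [2, 10, 19, 14].

[2, 10, 19, 14]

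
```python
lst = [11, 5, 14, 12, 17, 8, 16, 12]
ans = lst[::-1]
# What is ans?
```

lst has length 8. The slice lst[::-1] selects indices [7, 6, 5, 4, 3, 2, 1, 0] (7->12, 6->16, 5->8, 4->17, 3->12, 2->14, 1->5, 0->11), giving [12, 16, 8, 17, 12, 14, 5, 11].

[12, 16, 8, 17, 12, 14, 5, 11]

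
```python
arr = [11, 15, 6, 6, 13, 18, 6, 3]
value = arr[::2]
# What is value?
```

arr has length 8. The slice arr[::2] selects indices [0, 2, 4, 6] (0->11, 2->6, 4->13, 6->6), giving [11, 6, 13, 6].

[11, 6, 13, 6]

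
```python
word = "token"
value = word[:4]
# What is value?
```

word has length 5. The slice word[:4] selects indices [0, 1, 2, 3] (0->'t', 1->'o', 2->'k', 3->'e'), giving 'toke'.

'toke'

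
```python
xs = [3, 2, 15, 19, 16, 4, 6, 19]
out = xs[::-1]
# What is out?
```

xs has length 8. The slice xs[::-1] selects indices [7, 6, 5, 4, 3, 2, 1, 0] (7->19, 6->6, 5->4, 4->16, 3->19, 2->15, 1->2, 0->3), giving [19, 6, 4, 16, 19, 15, 2, 3].

[19, 6, 4, 16, 19, 15, 2, 3]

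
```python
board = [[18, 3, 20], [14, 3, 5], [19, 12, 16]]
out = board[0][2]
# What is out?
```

board[0] = [18, 3, 20]. Taking column 2 of that row yields 20.

20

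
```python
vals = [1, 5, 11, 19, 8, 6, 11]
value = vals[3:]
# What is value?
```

vals has length 7. The slice vals[3:] selects indices [3, 4, 5, 6] (3->19, 4->8, 5->6, 6->11), giving [19, 8, 6, 11].

[19, 8, 6, 11]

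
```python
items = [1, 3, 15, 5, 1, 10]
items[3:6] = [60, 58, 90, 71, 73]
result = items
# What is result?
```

items starts as [1, 3, 15, 5, 1, 10] (length 6). The slice items[3:6] covers indices [3, 4, 5] with values [5, 1, 10]. Replacing that slice with [60, 58, 90, 71, 73] (different length) produces [1, 3, 15, 60, 58, 90, 71, 73].

[1, 3, 15, 60, 58, 90, 71, 73]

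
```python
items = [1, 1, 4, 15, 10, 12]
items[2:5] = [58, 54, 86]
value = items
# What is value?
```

items starts as [1, 1, 4, 15, 10, 12] (length 6). The slice items[2:5] covers indices [2, 3, 4] with values [4, 15, 10]. Replacing that slice with [58, 54, 86] (same length) produces [1, 1, 58, 54, 86, 12].

[1, 1, 58, 54, 86, 12]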